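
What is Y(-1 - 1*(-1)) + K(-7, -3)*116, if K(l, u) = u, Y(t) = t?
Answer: -348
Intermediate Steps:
Y(-1 - 1*(-1)) + K(-7, -3)*116 = (-1 - 1*(-1)) - 3*116 = (-1 + 1) - 348 = 0 - 348 = -348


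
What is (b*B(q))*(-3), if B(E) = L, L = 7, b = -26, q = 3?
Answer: 546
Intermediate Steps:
B(E) = 7
(b*B(q))*(-3) = -26*7*(-3) = -182*(-3) = 546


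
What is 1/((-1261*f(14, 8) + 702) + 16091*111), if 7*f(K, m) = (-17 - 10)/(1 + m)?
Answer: 7/12511404 ≈ 5.5949e-7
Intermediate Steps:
f(K, m) = -27/(7*(1 + m)) (f(K, m) = ((-17 - 10)/(1 + m))/7 = (-27/(1 + m))/7 = -27/(7*(1 + m)))
1/((-1261*f(14, 8) + 702) + 16091*111) = 1/((-(-34047)/(7 + 7*8) + 702) + 16091*111) = 1/((-(-34047)/(7 + 56) + 702) + 1786101) = 1/((-(-34047)/63 + 702) + 1786101) = 1/((-1261*(-3/7) + 702) + 1786101) = 1/((3783/7 + 702) + 1786101) = 1/(8697/7 + 1786101) = 1/(12511404/7) = 7/12511404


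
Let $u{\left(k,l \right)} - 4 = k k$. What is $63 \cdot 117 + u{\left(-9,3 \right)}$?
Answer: $7456$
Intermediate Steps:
$u{\left(k,l \right)} = 4 + k^{2}$ ($u{\left(k,l \right)} = 4 + k k = 4 + k^{2}$)
$63 \cdot 117 + u{\left(-9,3 \right)} = 63 \cdot 117 + \left(4 + \left(-9\right)^{2}\right) = 7371 + \left(4 + 81\right) = 7371 + 85 = 7456$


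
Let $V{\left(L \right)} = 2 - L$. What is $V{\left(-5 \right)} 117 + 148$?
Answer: $967$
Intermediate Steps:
$V{\left(-5 \right)} 117 + 148 = \left(2 - -5\right) 117 + 148 = \left(2 + 5\right) 117 + 148 = 7 \cdot 117 + 148 = 819 + 148 = 967$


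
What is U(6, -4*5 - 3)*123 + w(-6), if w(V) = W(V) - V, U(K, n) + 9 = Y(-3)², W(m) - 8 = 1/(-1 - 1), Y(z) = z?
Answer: 27/2 ≈ 13.500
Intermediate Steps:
W(m) = 15/2 (W(m) = 8 + 1/(-1 - 1) = 8 + 1/(-2) = 8 - ½ = 15/2)
U(K, n) = 0 (U(K, n) = -9 + (-3)² = -9 + 9 = 0)
w(V) = 15/2 - V
U(6, -4*5 - 3)*123 + w(-6) = 0*123 + (15/2 - 1*(-6)) = 0 + (15/2 + 6) = 0 + 27/2 = 27/2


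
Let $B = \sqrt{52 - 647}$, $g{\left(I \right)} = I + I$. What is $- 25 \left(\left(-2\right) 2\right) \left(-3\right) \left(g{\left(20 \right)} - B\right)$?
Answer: $-12000 + 300 i \sqrt{595} \approx -12000.0 + 7317.8 i$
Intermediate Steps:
$g{\left(I \right)} = 2 I$
$B = i \sqrt{595}$ ($B = \sqrt{-595} = i \sqrt{595} \approx 24.393 i$)
$- 25 \left(\left(-2\right) 2\right) \left(-3\right) \left(g{\left(20 \right)} - B\right) = - 25 \left(\left(-2\right) 2\right) \left(-3\right) \left(2 \cdot 20 - i \sqrt{595}\right) = \left(-25\right) \left(-4\right) \left(-3\right) \left(40 - i \sqrt{595}\right) = 100 \left(-3\right) \left(40 - i \sqrt{595}\right) = - 300 \left(40 - i \sqrt{595}\right) = -12000 + 300 i \sqrt{595}$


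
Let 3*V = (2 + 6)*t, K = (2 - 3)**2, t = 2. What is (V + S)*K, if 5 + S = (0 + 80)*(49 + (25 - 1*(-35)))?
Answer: 26161/3 ≈ 8720.3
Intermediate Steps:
K = 1 (K = (-1)**2 = 1)
V = 16/3 (V = ((2 + 6)*2)/3 = (8*2)/3 = (1/3)*16 = 16/3 ≈ 5.3333)
S = 8715 (S = -5 + (0 + 80)*(49 + (25 - 1*(-35))) = -5 + 80*(49 + (25 + 35)) = -5 + 80*(49 + 60) = -5 + 80*109 = -5 + 8720 = 8715)
(V + S)*K = (16/3 + 8715)*1 = (26161/3)*1 = 26161/3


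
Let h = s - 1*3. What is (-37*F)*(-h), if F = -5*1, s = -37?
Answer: 7400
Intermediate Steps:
h = -40 (h = -37 - 1*3 = -37 - 3 = -40)
F = -5
(-37*F)*(-h) = (-37*(-5))*(-1*(-40)) = 185*40 = 7400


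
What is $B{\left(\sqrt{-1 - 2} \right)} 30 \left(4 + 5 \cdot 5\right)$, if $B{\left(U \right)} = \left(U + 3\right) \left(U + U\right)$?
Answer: $-5220 + 5220 i \sqrt{3} \approx -5220.0 + 9041.3 i$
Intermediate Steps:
$B{\left(U \right)} = 2 U \left(3 + U\right)$ ($B{\left(U \right)} = \left(3 + U\right) 2 U = 2 U \left(3 + U\right)$)
$B{\left(\sqrt{-1 - 2} \right)} 30 \left(4 + 5 \cdot 5\right) = 2 \sqrt{-1 - 2} \left(3 + \sqrt{-1 - 2}\right) 30 \left(4 + 5 \cdot 5\right) = 2 \sqrt{-3} \left(3 + \sqrt{-3}\right) 30 \left(4 + 25\right) = 2 i \sqrt{3} \left(3 + i \sqrt{3}\right) 30 \cdot 29 = 60 i \sqrt{3} \left(3 + i \sqrt{3}\right) 29 = 1740 i \sqrt{3} \left(3 + i \sqrt{3}\right)$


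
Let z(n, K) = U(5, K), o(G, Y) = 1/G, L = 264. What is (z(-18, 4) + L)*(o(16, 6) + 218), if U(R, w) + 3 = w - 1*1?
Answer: 115137/2 ≈ 57569.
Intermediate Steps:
U(R, w) = -4 + w (U(R, w) = -3 + (w - 1*1) = -3 + (w - 1) = -3 + (-1 + w) = -4 + w)
z(n, K) = -4 + K
(z(-18, 4) + L)*(o(16, 6) + 218) = ((-4 + 4) + 264)*(1/16 + 218) = (0 + 264)*(1/16 + 218) = 264*(3489/16) = 115137/2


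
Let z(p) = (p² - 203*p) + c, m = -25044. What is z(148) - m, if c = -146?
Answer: 16758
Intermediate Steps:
z(p) = -146 + p² - 203*p (z(p) = (p² - 203*p) - 146 = -146 + p² - 203*p)
z(148) - m = (-146 + 148² - 203*148) - 1*(-25044) = (-146 + 21904 - 30044) + 25044 = -8286 + 25044 = 16758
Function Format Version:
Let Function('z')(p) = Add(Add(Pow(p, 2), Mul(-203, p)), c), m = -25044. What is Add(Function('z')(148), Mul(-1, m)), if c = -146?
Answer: 16758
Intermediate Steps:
Function('z')(p) = Add(-146, Pow(p, 2), Mul(-203, p)) (Function('z')(p) = Add(Add(Pow(p, 2), Mul(-203, p)), -146) = Add(-146, Pow(p, 2), Mul(-203, p)))
Add(Function('z')(148), Mul(-1, m)) = Add(Add(-146, Pow(148, 2), Mul(-203, 148)), Mul(-1, -25044)) = Add(Add(-146, 21904, -30044), 25044) = Add(-8286, 25044) = 16758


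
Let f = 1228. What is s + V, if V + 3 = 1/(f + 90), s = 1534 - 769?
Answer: 1004317/1318 ≈ 762.00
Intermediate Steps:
s = 765
V = -3953/1318 (V = -3 + 1/(1228 + 90) = -3 + 1/1318 = -3953/1318 ≈ -2.9992)
s + V = 765 - 3953/1318 = 1004317/1318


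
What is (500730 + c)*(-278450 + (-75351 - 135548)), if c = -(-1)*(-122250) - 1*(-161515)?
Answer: -264246013255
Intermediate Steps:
c = 39265 (c = -1*122250 + 161515 = -122250 + 161515 = 39265)
(500730 + c)*(-278450 + (-75351 - 135548)) = (500730 + 39265)*(-278450 + (-75351 - 135548)) = 539995*(-278450 - 210899) = 539995*(-489349) = -264246013255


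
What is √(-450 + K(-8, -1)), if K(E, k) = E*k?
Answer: I*√442 ≈ 21.024*I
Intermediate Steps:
√(-450 + K(-8, -1)) = √(-450 - 8*(-1)) = √(-450 + 8) = √(-442) = I*√442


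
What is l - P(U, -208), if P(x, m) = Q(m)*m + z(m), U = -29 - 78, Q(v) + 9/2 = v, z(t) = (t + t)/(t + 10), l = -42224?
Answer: -8556184/99 ≈ -86426.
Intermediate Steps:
z(t) = 2*t/(10 + t) (z(t) = (2*t)/(10 + t) = 2*t/(10 + t))
Q(v) = -9/2 + v
U = -107
P(x, m) = m*(-9/2 + m) + 2*m/(10 + m) (P(x, m) = (-9/2 + m)*m + 2*m/(10 + m) = m*(-9/2 + m) + 2*m/(10 + m))
l - P(U, -208) = -42224 - (-208)*(4 + (-9 + 2*(-208))*(10 - 208))/(2*(10 - 208)) = -42224 - (-208)*(4 + (-9 - 416)*(-198))/(2*(-198)) = -42224 - (-208)*(-1)*(4 - 425*(-198))/(2*198) = -42224 - (-208)*(-1)*(4 + 84150)/(2*198) = -42224 - (-208)*(-1)*84154/(2*198) = -42224 - 1*4376008/99 = -42224 - 4376008/99 = -8556184/99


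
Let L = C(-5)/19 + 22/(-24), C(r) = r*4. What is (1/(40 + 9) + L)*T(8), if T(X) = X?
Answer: -43546/2793 ≈ -15.591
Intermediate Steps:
C(r) = 4*r
L = -449/228 (L = (4*(-5))/19 + 22/(-24) = -20*1/19 + 22*(-1/24) = -20/19 - 11/12 = -449/228 ≈ -1.9693)
(1/(40 + 9) + L)*T(8) = (1/(40 + 9) - 449/228)*8 = (1/49 - 449/228)*8 = -21773/11172*8 = -43546/2793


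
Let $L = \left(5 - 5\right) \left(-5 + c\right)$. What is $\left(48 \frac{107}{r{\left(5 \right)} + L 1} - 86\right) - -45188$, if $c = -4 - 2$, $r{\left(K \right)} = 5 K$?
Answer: $\frac{1132686}{25} \approx 45307.0$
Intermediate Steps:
$c = -6$ ($c = -4 - 2 = -6$)
$L = 0$ ($L = \left(5 - 5\right) \left(-5 - 6\right) = 0 \left(-11\right) = 0$)
$\left(48 \frac{107}{r{\left(5 \right)} + L 1} - 86\right) - -45188 = \left(48 \frac{107}{5 \cdot 5 + 0 \cdot 1} - 86\right) - -45188 = \left(48 \frac{107}{25 + 0} - 86\right) + 45188 = \left(48 \cdot \frac{107}{25} - 86\right) + 45188 = \left(\frac{5136}{25} - 86\right) + 45188 = \frac{2986}{25} + 45188 = \frac{1132686}{25}$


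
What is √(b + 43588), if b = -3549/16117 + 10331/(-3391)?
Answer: 5*√5207369254464705878/54652747 ≈ 208.77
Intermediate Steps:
b = -178539386/54652747 (b = -3549*1/16117 + 10331*(-1/3391) = -3549/16117 - 10331/3391 = -178539386/54652747 ≈ -3.2668)
√(b + 43588) = √(-178539386/54652747 + 43588) = √(2382025396850/54652747) = 5*√5207369254464705878/54652747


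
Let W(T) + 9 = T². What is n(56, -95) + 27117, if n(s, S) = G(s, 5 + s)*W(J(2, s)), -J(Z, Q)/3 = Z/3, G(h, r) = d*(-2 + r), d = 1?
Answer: 26822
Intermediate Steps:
G(h, r) = -2 + r (G(h, r) = 1*(-2 + r) = -2 + r)
J(Z, Q) = -Z (J(Z, Q) = -3*Z/3 = -Z)
W(T) = -9 + T²
n(s, S) = -15 - 5*s (n(s, S) = (-2 + (5 + s))*(-9 + (-1*2)²) = (3 + s)*(-9 + (-2)²) = (3 + s)*(-9 + 4) = (3 + s)*(-5) = -15 - 5*s)
n(56, -95) + 27117 = (-15 - 5*56) + 27117 = (-15 - 280) + 27117 = -295 + 27117 = 26822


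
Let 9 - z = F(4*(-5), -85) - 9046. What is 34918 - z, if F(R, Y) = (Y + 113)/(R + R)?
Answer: 258623/10 ≈ 25862.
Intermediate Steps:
F(R, Y) = (113 + Y)/(2*R) (F(R, Y) = (113 + Y)/((2*R)) = (113 + Y)*(1/(2*R)) = (113 + Y)/(2*R))
z = 90557/10 (z = 9 - ((113 - 85)/(2*((4*(-5)))) - 9046) = 9 - ((½)*28/(-20) - 9046) = 9 - ((½)*(-1/20)*28 - 9046) = 9 - (-7/10 - 9046) = 9 - 1*(-90467/10) = 9 + 90467/10 = 90557/10 ≈ 9055.7)
34918 - z = 34918 - 1*90557/10 = 34918 - 90557/10 = 258623/10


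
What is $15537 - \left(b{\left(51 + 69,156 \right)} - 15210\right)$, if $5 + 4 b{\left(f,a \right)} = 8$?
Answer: $\frac{122985}{4} \approx 30746.0$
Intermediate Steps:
$b{\left(f,a \right)} = \frac{3}{4}$ ($b{\left(f,a \right)} = - \frac{5}{4} + \frac{1}{4} \cdot 8 = - \frac{5}{4} + 2 = \frac{3}{4}$)
$15537 - \left(b{\left(51 + 69,156 \right)} - 15210\right) = 15537 - \left(\frac{3}{4} - 15210\right) = 15537 - - \frac{60837}{4} = 15537 + \frac{60837}{4} = \frac{122985}{4}$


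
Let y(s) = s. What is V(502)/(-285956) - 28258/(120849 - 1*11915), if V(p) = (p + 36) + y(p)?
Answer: -1024229501/3893791363 ≈ -0.26304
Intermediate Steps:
V(p) = 36 + 2*p (V(p) = (p + 36) + p = (36 + p) + p = 36 + 2*p)
V(502)/(-285956) - 28258/(120849 - 1*11915) = (36 + 2*502)/(-285956) - 28258/(120849 - 1*11915) = (36 + 1004)*(-1/285956) - 28258/(120849 - 11915) = 1040*(-1/285956) - 28258/108934 = -260/71489 - 28258*1/108934 = -260/71489 - 14129/54467 = -1024229501/3893791363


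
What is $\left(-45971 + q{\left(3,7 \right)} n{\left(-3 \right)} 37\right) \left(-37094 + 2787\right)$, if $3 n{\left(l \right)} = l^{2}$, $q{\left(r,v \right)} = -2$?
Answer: $1584743251$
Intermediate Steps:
$n{\left(l \right)} = \frac{l^{2}}{3}$
$\left(-45971 + q{\left(3,7 \right)} n{\left(-3 \right)} 37\right) \left(-37094 + 2787\right) = \left(-45971 + - 2 \frac{\left(-3\right)^{2}}{3} \cdot 37\right) \left(-37094 + 2787\right) = \left(-45971 + - 2 \cdot \frac{1}{3} \cdot 9 \cdot 37\right) \left(-34307\right) = \left(-45971 + \left(-2\right) 3 \cdot 37\right) \left(-34307\right) = \left(-45971 - 222\right) \left(-34307\right) = \left(-46193\right) \left(-34307\right) = 1584743251$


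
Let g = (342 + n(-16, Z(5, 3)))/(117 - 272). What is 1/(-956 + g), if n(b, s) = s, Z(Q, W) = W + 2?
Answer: -155/148527 ≈ -0.0010436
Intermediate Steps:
Z(Q, W) = 2 + W
g = -347/155 (g = (342 + (2 + 3))/(117 - 272) = (342 + 5)/(-155) = 347*(-1/155) = -347/155 ≈ -2.2387)
1/(-956 + g) = 1/(-956 - 347/155) = 1/(-148527/155) = -155/148527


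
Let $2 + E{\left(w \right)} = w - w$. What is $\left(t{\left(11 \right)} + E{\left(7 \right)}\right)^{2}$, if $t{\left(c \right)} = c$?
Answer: $81$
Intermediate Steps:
$E{\left(w \right)} = -2$ ($E{\left(w \right)} = -2 + \left(w - w\right) = -2 + 0 = -2$)
$\left(t{\left(11 \right)} + E{\left(7 \right)}\right)^{2} = \left(11 - 2\right)^{2} = 9^{2} = 81$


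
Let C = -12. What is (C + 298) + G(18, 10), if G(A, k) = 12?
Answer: 298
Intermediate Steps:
(C + 298) + G(18, 10) = (-12 + 298) + 12 = 286 + 12 = 298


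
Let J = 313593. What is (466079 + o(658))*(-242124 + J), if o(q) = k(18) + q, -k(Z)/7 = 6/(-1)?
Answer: 33360228351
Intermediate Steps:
k(Z) = 42 (k(Z) = -42/(-1) = -42*(-1) = -7*(-6) = 42)
o(q) = 42 + q
(466079 + o(658))*(-242124 + J) = (466079 + (42 + 658))*(-242124 + 313593) = (466079 + 700)*71469 = 466779*71469 = 33360228351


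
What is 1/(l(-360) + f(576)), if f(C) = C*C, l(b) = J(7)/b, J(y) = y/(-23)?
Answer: 8280/2747105287 ≈ 3.0141e-6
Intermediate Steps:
J(y) = -y/23 (J(y) = y*(-1/23) = -y/23)
l(b) = -7/(23*b) (l(b) = (-1/23*7)/b = -7/(23*b))
f(C) = C²
1/(l(-360) + f(576)) = 1/(-7/23/(-360) + 576²) = 1/(-7/23*(-1/360) + 331776) = 1/(7/8280 + 331776) = 1/(2747105287/8280) = 8280/2747105287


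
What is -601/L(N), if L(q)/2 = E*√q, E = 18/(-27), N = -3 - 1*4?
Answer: -1803*I*√7/28 ≈ -170.37*I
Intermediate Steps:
N = -7 (N = -3 - 4 = -7)
E = -⅔ (E = 18*(-1/27) = -⅔ ≈ -0.66667)
L(q) = -4*√q/3 (L(q) = 2*(-2*√q/3) = -4*√q/3)
-601/L(N) = -601*3*I*√7/28 = -1803*I*√7/28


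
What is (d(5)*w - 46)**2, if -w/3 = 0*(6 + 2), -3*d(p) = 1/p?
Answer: 2116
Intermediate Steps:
d(p) = -1/(3*p)
w = 0 (w = -0*(6 + 2) = -0*8 = -3*0 = 0)
(d(5)*w - 46)**2 = (-1/3/5*0 - 46)**2 = (-1/3*1/5*0 - 46)**2 = (-1/15*0 - 46)**2 = (0 - 46)**2 = (-46)**2 = 2116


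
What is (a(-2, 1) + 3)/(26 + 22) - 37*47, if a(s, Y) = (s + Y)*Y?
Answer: -41735/24 ≈ -1739.0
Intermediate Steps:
a(s, Y) = Y*(Y + s) (a(s, Y) = (Y + s)*Y = Y*(Y + s))
(a(-2, 1) + 3)/(26 + 22) - 37*47 = (1*(1 - 2) + 3)/(26 + 22) - 37*47 = (1*(-1) + 3)/48 - 1739 = (-1 + 3)*(1/48) - 1739 = 2*(1/48) - 1739 = 1/24 - 1739 = -41735/24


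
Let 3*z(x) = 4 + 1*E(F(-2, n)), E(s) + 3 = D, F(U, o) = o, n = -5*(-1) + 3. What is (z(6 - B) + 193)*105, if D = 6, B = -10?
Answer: 20510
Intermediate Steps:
n = 8 (n = 5 + 3 = 8)
E(s) = 3 (E(s) = -3 + 6 = 3)
z(x) = 7/3 (z(x) = (4 + 1*3)/3 = (4 + 3)/3 = (1/3)*7 = 7/3)
(z(6 - B) + 193)*105 = (7/3 + 193)*105 = (586/3)*105 = 20510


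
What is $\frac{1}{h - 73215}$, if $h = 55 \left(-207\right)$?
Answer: $- \frac{1}{84600} \approx -1.182 \cdot 10^{-5}$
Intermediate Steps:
$h = -11385$
$\frac{1}{h - 73215} = \frac{1}{-11385 - 73215} = \frac{1}{-84600} = - \frac{1}{84600}$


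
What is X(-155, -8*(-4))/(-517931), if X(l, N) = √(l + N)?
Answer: -I*√123/517931 ≈ -2.1413e-5*I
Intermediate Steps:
X(l, N) = √(N + l)
X(-155, -8*(-4))/(-517931) = √(-8*(-4) - 155)/(-517931) = √(32 - 155)*(-1/517931) = √(-123)*(-1/517931) = (I*√123)*(-1/517931) = -I*√123/517931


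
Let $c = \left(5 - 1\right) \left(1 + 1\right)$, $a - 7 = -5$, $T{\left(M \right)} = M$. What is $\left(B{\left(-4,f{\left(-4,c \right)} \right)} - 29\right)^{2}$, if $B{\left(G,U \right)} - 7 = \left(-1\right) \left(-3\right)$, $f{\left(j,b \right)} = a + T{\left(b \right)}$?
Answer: $361$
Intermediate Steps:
$a = 2$ ($a = 7 - 5 = 2$)
$c = 8$ ($c = 4 \cdot 2 = 8$)
$f{\left(j,b \right)} = 2 + b$
$B{\left(G,U \right)} = 10$ ($B{\left(G,U \right)} = 7 - -3 = 7 + 3 = 10$)
$\left(B{\left(-4,f{\left(-4,c \right)} \right)} - 29\right)^{2} = \left(10 - 29\right)^{2} = \left(-19\right)^{2} = 361$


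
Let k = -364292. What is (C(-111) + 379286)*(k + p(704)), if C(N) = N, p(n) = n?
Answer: -137863479900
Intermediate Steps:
(C(-111) + 379286)*(k + p(704)) = (-111 + 379286)*(-364292 + 704) = 379175*(-363588) = -137863479900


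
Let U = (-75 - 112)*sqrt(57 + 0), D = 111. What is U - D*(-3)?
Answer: 333 - 187*sqrt(57) ≈ -1078.8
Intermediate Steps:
U = -187*sqrt(57) ≈ -1411.8
U - D*(-3) = -187*sqrt(57) - 111*(-3) = -187*sqrt(57) - 1*(-333) = -187*sqrt(57) + 333 = 333 - 187*sqrt(57)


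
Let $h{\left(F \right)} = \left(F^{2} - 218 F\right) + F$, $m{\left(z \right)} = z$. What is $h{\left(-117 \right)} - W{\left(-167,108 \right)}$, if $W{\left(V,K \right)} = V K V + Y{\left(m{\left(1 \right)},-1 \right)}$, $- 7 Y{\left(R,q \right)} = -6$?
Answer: $- \frac{20810544}{7} \approx -2.9729 \cdot 10^{6}$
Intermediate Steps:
$Y{\left(R,q \right)} = \frac{6}{7}$ ($Y{\left(R,q \right)} = \left(- \frac{1}{7}\right) \left(-6\right) = \frac{6}{7}$)
$h{\left(F \right)} = F^{2} - 217 F$
$W{\left(V,K \right)} = \frac{6}{7} + K V^{2}$ ($W{\left(V,K \right)} = V K V + \frac{6}{7} = K V V + \frac{6}{7} = K V^{2} + \frac{6}{7} = \frac{6}{7} + K V^{2}$)
$h{\left(-117 \right)} - W{\left(-167,108 \right)} = - 117 \left(-217 - 117\right) - \left(\frac{6}{7} + 108 \left(-167\right)^{2}\right) = \left(-117\right) \left(-334\right) - \left(\frac{6}{7} + 108 \cdot 27889\right) = 39078 - \left(\frac{6}{7} + 3012012\right) = 39078 - \frac{21084090}{7} = - \frac{20810544}{7}$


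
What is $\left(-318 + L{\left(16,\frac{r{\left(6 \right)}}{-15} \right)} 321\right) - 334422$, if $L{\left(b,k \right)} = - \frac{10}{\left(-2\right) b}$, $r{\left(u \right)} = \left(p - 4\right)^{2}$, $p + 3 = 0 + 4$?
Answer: $- \frac{5354235}{16} \approx -3.3464 \cdot 10^{5}$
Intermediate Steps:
$p = 1$ ($p = -3 + \left(0 + 4\right) = -3 + 4 = 1$)
$r{\left(u \right)} = 9$ ($r{\left(u \right)} = \left(1 - 4\right)^{2} = \left(-3\right)^{2} = 9$)
$L{\left(b,k \right)} = \frac{5}{b}$ ($L{\left(b,k \right)} = - 10 \left(- \frac{1}{2 b}\right) = \frac{5}{b}$)
$\left(-318 + L{\left(16,\frac{r{\left(6 \right)}}{-15} \right)} 321\right) - 334422 = \left(-318 + \frac{5}{16} \cdot 321\right) - 334422 = \left(-318 + \frac{1605}{16}\right) - 334422 = - \frac{3483}{16} - 334422 = - \frac{5354235}{16}$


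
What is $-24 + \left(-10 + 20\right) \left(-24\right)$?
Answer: $-264$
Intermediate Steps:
$-24 + \left(-10 + 20\right) \left(-24\right) = -24 + 10 \left(-24\right) = -24 - 240 = -264$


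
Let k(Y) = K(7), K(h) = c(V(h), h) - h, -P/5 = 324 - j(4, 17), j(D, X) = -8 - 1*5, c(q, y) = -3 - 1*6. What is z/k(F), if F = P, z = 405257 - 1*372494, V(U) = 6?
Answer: -32763/16 ≈ -2047.7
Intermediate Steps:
c(q, y) = -9 (c(q, y) = -3 - 6 = -9)
j(D, X) = -13 (j(D, X) = -8 - 5 = -13)
P = -1685 (P = -5*(324 - 1*(-13)) = -5*(324 + 13) = -5*337 = -1685)
z = 32763 (z = 405257 - 372494 = 32763)
K(h) = -9 - h
F = -1685
k(Y) = -16 (k(Y) = -9 - 1*7 = -9 - 7 = -16)
z/k(F) = 32763/(-16) = 32763*(-1/16) = -32763/16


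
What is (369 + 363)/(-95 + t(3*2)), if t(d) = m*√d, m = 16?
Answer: -69540/7489 - 11712*√6/7489 ≈ -13.116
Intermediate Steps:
t(d) = 16*√d
(369 + 363)/(-95 + t(3*2)) = (369 + 363)/(-95 + 16*√(3*2)) = 732/(-95 + 16*√6)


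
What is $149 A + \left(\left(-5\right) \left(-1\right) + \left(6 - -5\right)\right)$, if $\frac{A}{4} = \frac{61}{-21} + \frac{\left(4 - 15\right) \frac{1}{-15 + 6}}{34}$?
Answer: $- \frac{1814074}{1071} \approx -1693.8$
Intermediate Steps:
$A = - \frac{12290}{1071}$ ($A = 4 \left(\frac{61}{-21} + \frac{\left(4 - 15\right) \frac{1}{-15 + 6}}{34}\right) = 4 \left(61 \left(- \frac{1}{21}\right) + - \frac{11}{-9} \cdot \frac{1}{34}\right) = 4 \left(- \frac{61}{21} + \left(-11\right) \left(- \frac{1}{9}\right) \frac{1}{34}\right) = 4 \left(- \frac{61}{21} + \frac{11}{9} \cdot \frac{1}{34}\right) = 4 \left(- \frac{61}{21} + \frac{11}{306}\right) = 4 \left(- \frac{6145}{2142}\right) = - \frac{12290}{1071} \approx -11.475$)
$149 A + \left(\left(-5\right) \left(-1\right) + \left(6 - -5\right)\right) = 149 \left(- \frac{12290}{1071}\right) + \left(\left(-5\right) \left(-1\right) + \left(6 - -5\right)\right) = - \frac{1831210}{1071} + \left(5 + \left(6 + 5\right)\right) = - \frac{1831210}{1071} + \left(5 + 11\right) = - \frac{1831210}{1071} + 16 = - \frac{1814074}{1071}$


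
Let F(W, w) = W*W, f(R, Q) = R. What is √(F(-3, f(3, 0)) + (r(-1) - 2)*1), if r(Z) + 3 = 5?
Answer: 3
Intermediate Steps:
r(Z) = 2 (r(Z) = -3 + 5 = 2)
F(W, w) = W²
√(F(-3, f(3, 0)) + (r(-1) - 2)*1) = √((-3)² + (2 - 2)*1) = √(9 + 0*1) = √(9 + 0) = √9 = 3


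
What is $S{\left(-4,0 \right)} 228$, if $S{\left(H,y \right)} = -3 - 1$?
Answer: $-912$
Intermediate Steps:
$S{\left(H,y \right)} = -4$
$S{\left(-4,0 \right)} 228 = \left(-4\right) 228 = -912$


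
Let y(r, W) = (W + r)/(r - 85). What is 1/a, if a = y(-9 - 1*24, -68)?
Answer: 118/101 ≈ 1.1683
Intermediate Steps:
y(r, W) = (W + r)/(-85 + r)
a = 101/118 (a = (-68 + (-9 - 1*24))/(-85 + (-9 - 1*24)) = (-68 + (-9 - 24))/(-85 + (-9 - 24)) = (-68 - 33)/(-85 - 33) = -101/(-118) = -1/118*(-101) = 101/118 ≈ 0.85593)
1/a = 1/(101/118) = 118/101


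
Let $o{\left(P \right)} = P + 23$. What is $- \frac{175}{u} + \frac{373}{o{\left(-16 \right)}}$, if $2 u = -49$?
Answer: $\frac{423}{7} \approx 60.429$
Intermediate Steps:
$u = - \frac{49}{2}$ ($u = \frac{1}{2} \left(-49\right) = - \frac{49}{2} \approx -24.5$)
$o{\left(P \right)} = 23 + P$
$- \frac{175}{u} + \frac{373}{o{\left(-16 \right)}} = - \frac{175}{- \frac{49}{2}} + \frac{373}{23 - 16} = \left(-175\right) \left(- \frac{2}{49}\right) + \frac{373}{7} = \frac{50}{7} + 373 \cdot \frac{1}{7} = \frac{50}{7} + \frac{373}{7} = \frac{423}{7}$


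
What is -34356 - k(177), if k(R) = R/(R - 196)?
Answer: -652587/19 ≈ -34347.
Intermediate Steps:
k(R) = R/(-196 + R)
-34356 - k(177) = -34356 - 177/(-196 + 177) = -34356 - 177/(-19) = -34356 - 177*(-1)/19 = -34356 - 1*(-177/19) = -34356 + 177/19 = -652587/19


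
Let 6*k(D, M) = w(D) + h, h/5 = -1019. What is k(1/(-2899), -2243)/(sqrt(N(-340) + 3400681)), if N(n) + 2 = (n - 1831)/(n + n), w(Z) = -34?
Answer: -5129*sqrt(393118861470)/6937391673 ≈ -0.46355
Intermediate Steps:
h = -5095 (h = 5*(-1019) = -5095)
N(n) = -2 + (-1831 + n)/(2*n) (N(n) = -2 + (n - 1831)/(n + n) = -2 + (-1831 + n)/((2*n)) = -2 + (-1831 + n)*(1/(2*n)) = -2 + (-1831 + n)/(2*n))
k(D, M) = -5129/6 (k(D, M) = (-34 - 5095)/6 = (1/6)*(-5129) = -5129/6)
k(1/(-2899), -2243)/(sqrt(N(-340) + 3400681)) = -5129/(6*sqrt((1/2)*(-1831 - 3*(-340))/(-340) + 3400681)) = -5129/(6*sqrt((1/2)*(-1/340)*(-1831 + 1020) + 3400681)) = -5129/(6*sqrt((1/2)*(-1/340)*(-811) + 3400681)) = -5129/(6*sqrt(811/680 + 3400681)) = -5129*2*sqrt(393118861470)/2312463891/6 = -5129*sqrt(393118861470)/6937391673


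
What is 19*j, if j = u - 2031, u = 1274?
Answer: -14383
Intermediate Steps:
j = -757 (j = 1274 - 2031 = -757)
19*j = 19*(-757) = -14383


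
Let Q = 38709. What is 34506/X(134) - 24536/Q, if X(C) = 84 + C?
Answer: 665171953/4219281 ≈ 157.65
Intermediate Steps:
34506/X(134) - 24536/Q = 34506/(84 + 134) - 24536/38709 = 34506/218 - 24536*1/38709 = 34506*(1/218) - 24536/38709 = 17253/109 - 24536/38709 = 665171953/4219281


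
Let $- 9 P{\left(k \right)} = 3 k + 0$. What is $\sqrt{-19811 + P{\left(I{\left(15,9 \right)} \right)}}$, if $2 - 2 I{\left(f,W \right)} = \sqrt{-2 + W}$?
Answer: $\frac{\sqrt{-713208 + 6 \sqrt{7}}}{6} \approx 140.75 i$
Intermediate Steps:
$I{\left(f,W \right)} = 1 - \frac{\sqrt{-2 + W}}{2}$
$P{\left(k \right)} = - \frac{k}{3}$ ($P{\left(k \right)} = - \frac{3 k + 0}{9} = - \frac{3 k}{9} = - \frac{k}{3}$)
$\sqrt{-19811 + P{\left(I{\left(15,9 \right)} \right)}} = \sqrt{-19811 - \frac{1 - \frac{\sqrt{-2 + 9}}{2}}{3}} = \sqrt{-19811 - \frac{1 - \frac{\sqrt{7}}{2}}{3}} = \sqrt{-19811 - \left(\frac{1}{3} - \frac{\sqrt{7}}{6}\right)} = \sqrt{- \frac{59434}{3} + \frac{\sqrt{7}}{6}}$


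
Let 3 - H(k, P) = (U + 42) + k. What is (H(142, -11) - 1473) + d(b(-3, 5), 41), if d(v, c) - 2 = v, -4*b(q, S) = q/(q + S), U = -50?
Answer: -12813/8 ≈ -1601.6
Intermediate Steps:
H(k, P) = 11 - k (H(k, P) = 3 - ((-50 + 42) + k) = 3 - (-8 + k) = 3 + (8 - k) = 11 - k)
b(q, S) = -q/(4*(S + q)) (b(q, S) = -q/(4*(q + S)) = -q/(4*(S + q)))
d(v, c) = 2 + v
(H(142, -11) - 1473) + d(b(-3, 5), 41) = ((11 - 1*142) - 1473) + (2 - 1*(-3)/(4*5 + 4*(-3))) = ((11 - 142) - 1473) + (2 - 1*(-3)/(20 - 12)) = (-131 - 1473) + (2 - 1*(-3)/8) = -1604 + (2 - 1*(-3)*⅛) = -1604 + (2 + 3/8) = -1604 + 19/8 = -12813/8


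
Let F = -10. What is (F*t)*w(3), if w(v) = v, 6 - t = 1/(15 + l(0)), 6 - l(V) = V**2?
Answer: -1250/7 ≈ -178.57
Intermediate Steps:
l(V) = 6 - V**2
t = 125/21 (t = 6 - 1/(15 + (6 - 1*0**2)) = 6 - 1/(15 + (6 - 1*0)) = 6 - 1/(15 + (6 + 0)) = 6 - 1/(15 + 6) = 6 - 1/21 = 125/21 ≈ 5.9524)
(F*t)*w(3) = -10*125/21*3 = -1250/21*3 = -1250/7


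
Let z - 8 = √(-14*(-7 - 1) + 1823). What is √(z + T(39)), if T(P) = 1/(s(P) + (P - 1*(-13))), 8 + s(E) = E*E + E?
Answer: √(5146033 + 1929612*√215)/802 ≈ 7.2104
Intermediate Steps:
s(E) = -8 + E + E² (s(E) = -8 + (E*E + E) = -8 + (E² + E) = -8 + (E + E²) = -8 + E + E²)
T(P) = 1/(5 + P² + 2*P) (T(P) = 1/((-8 + P + P²) + (P - 1*(-13))) = 1/((-8 + P + P²) + (P + 13)) = 1/((-8 + P + P²) + (13 + P)) = 1/(5 + P² + 2*P))
z = 8 + 3*√215 (z = 8 + √(-14*(-7 - 1) + 1823) = 8 + √(-14*(-8) + 1823) = 8 + √(112 + 1823) = 8 + √1935 = 8 + 3*√215 ≈ 51.989)
√(z + T(39)) = √((8 + 3*√215) + 1/(5 + 39² + 2*39)) = √((8 + 3*√215) + 1/(5 + 1521 + 78)) = √((8 + 3*√215) + 1/1604) = √(12833/1604 + 3*√215)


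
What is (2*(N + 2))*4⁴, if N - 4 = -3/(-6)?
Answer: 3328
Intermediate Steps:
N = 9/2 (N = 4 - 3/(-6) = 4 - 3*(-⅙) = 4 + ½ = 9/2 ≈ 4.5000)
(2*(N + 2))*4⁴ = (2*(9/2 + 2))*4⁴ = (2*(13/2))*256 = 13*256 = 3328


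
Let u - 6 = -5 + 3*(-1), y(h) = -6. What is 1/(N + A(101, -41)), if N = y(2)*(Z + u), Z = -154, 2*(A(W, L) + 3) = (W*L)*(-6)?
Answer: 1/13356 ≈ 7.4873e-5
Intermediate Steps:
A(W, L) = -3 - 3*L*W (A(W, L) = -3 + ((W*L)*(-6))/2 = -3 + ((L*W)*(-6))/2 = -3 + (-6*L*W)/2 = -3 - 3*L*W)
u = -2 (u = 6 + (-5 + 3*(-1)) = 6 + (-5 - 3) = 6 - 8 = -2)
N = 936 (N = -6*(-154 - 2) = -6*(-156) = 936)
1/(N + A(101, -41)) = 1/(936 + (-3 - 3*(-41)*101)) = 1/(936 + (-3 + 12423)) = 1/(936 + 12420) = 1/13356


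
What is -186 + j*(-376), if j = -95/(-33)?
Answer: -41858/33 ≈ -1268.4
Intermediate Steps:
j = 95/33 (j = -95*(-1/33) = 95/33 ≈ 2.8788)
-186 + j*(-376) = -186 + (95/33)*(-376) = -186 - 35720/33 = -41858/33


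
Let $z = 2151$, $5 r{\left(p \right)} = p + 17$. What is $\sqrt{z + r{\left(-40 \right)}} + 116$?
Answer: $116 + \frac{2 \sqrt{13415}}{5} \approx 162.33$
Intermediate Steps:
$r{\left(p \right)} = \frac{17}{5} + \frac{p}{5}$ ($r{\left(p \right)} = \frac{p + 17}{5} = \frac{17 + p}{5} = \frac{17}{5} + \frac{p}{5}$)
$\sqrt{z + r{\left(-40 \right)}} + 116 = \sqrt{2151 + \left(\frac{17}{5} + \frac{1}{5} \left(-40\right)\right)} + 116 = \sqrt{2151 + \left(\frac{17}{5} - 8\right)} + 116 = \sqrt{2151 - \frac{23}{5}} + 116 = \sqrt{\frac{10732}{5}} + 116 = \frac{2 \sqrt{13415}}{5} + 116 = 116 + \frac{2 \sqrt{13415}}{5}$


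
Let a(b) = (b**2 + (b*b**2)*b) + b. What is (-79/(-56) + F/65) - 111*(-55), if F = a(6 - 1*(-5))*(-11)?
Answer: 13127167/3640 ≈ 3606.4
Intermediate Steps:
a(b) = b + b**2 + b**4 (a(b) = (b**2 + b**3*b) + b = (b**2 + b**4) + b = b + b**2 + b**4)
F = -162503 (F = ((6 - 1*(-5))*(1 + (6 - 1*(-5)) + (6 - 1*(-5))**3))*(-11) = ((6 + 5)*(1 + (6 + 5) + (6 + 5)**3))*(-11) = (11*(1 + 11 + 11**3))*(-11) = (11*(1 + 11 + 1331))*(-11) = (11*1343)*(-11) = 14773*(-11) = -162503)
(-79/(-56) + F/65) - 111*(-55) = (-79/(-56) - 162503/65) - 111*(-55) = (-79*(-1/56) - 162503*1/65) + 6105 = (79/56 - 162503/65) + 6105 = -9095033/3640 + 6105 = 13127167/3640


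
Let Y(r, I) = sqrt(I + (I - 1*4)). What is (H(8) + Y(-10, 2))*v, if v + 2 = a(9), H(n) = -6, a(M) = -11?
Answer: 78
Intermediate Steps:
v = -13 (v = -2 - 11 = -13)
Y(r, I) = sqrt(-4 + 2*I) (Y(r, I) = sqrt(I + (I - 4)) = sqrt(I + (-4 + I)) = sqrt(-4 + 2*I))
(H(8) + Y(-10, 2))*v = (-6 + sqrt(-4 + 2*2))*(-13) = (-6 + sqrt(-4 + 4))*(-13) = (-6 + sqrt(0))*(-13) = (-6 + 0)*(-13) = -6*(-13) = 78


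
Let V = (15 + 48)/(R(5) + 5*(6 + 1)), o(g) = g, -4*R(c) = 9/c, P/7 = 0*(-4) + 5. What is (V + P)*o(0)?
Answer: 0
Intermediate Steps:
P = 35 (P = 7*(0*(-4) + 5) = 7*(0 + 5) = 7*5 = 35)
R(c) = -9/(4*c)
V = 1260/691 (V = (15 + 48)/(-9/4/5 + 5*(6 + 1)) = 63/(-9/4*1/5 + 5*7) = 63/(-9/20 + 35) = 63/(691/20) = 63*(20/691) = 1260/691 ≈ 1.8234)
(V + P)*o(0) = (1260/691 + 35)*0 = (25445/691)*0 = 0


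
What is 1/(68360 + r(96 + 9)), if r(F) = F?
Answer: 1/68465 ≈ 1.4606e-5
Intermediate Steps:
1/(68360 + r(96 + 9)) = 1/(68360 + (96 + 9)) = 1/(68360 + 105) = 1/68465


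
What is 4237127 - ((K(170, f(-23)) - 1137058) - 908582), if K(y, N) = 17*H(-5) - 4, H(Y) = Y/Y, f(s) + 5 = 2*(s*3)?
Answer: 6282754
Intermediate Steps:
f(s) = -5 + 6*s (f(s) = -5 + 2*(s*3) = -5 + 2*(3*s) = -5 + 6*s)
H(Y) = 1
K(y, N) = 13 (K(y, N) = 17*1 - 4 = 17 - 4 = 13)
4237127 - ((K(170, f(-23)) - 1137058) - 908582) = 4237127 - ((13 - 1137058) - 908582) = 4237127 - (-1137045 - 908582) = 4237127 - 1*(-2045627) = 4237127 + 2045627 = 6282754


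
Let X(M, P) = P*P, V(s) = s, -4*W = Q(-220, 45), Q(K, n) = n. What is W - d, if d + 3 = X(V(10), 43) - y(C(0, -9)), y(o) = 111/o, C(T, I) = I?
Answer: -22435/12 ≈ -1869.6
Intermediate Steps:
W = -45/4 (W = -1/4*45 = -45/4 ≈ -11.250)
X(M, P) = P**2
d = 5575/3 (d = -3 + (43**2 - 111/(-9)) = -3 + (1849 - 111*(-1)/9) = -3 + (1849 - 1*(-37/3)) = -3 + (1849 + 37/3) = -3 + 5584/3 = 5575/3 ≈ 1858.3)
W - d = -45/4 - 1*5575/3 = -45/4 - 5575/3 = -22435/12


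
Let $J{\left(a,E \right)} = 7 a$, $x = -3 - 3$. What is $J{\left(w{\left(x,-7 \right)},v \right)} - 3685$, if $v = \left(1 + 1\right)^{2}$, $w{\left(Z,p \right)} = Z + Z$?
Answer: $-3769$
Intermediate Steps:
$x = -6$ ($x = -3 - 3 = -6$)
$w{\left(Z,p \right)} = 2 Z$
$v = 4$ ($v = 2^{2} = 4$)
$J{\left(w{\left(x,-7 \right)},v \right)} - 3685 = 7 \cdot 2 \left(-6\right) - 3685 = 7 \left(-12\right) - 3685 = -84 - 3685 = -3769$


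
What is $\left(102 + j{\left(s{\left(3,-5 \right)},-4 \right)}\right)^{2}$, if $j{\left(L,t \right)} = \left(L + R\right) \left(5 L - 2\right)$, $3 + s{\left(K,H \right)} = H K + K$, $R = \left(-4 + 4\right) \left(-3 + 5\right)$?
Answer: $1580049$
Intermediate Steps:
$R = 0$ ($R = 0 \cdot 2 = 0$)
$s{\left(K,H \right)} = -3 + K + H K$ ($s{\left(K,H \right)} = -3 + \left(H K + K\right) = -3 + \left(K + H K\right) = -3 + K + H K$)
$j{\left(L,t \right)} = L \left(-2 + 5 L\right)$ ($j{\left(L,t \right)} = \left(L + 0\right) \left(5 L - 2\right) = L \left(-2 + 5 L\right)$)
$\left(102 + j{\left(s{\left(3,-5 \right)},-4 \right)}\right)^{2} = \left(102 + \left(-3 + 3 - 15\right) \left(-2 + 5 \left(-3 + 3 - 15\right)\right)\right)^{2} = \left(102 - 15 \left(-2 + 5 \left(-15\right)\right)\right)^{2} = \left(102 - 15 \left(-2 - 75\right)\right)^{2} = \left(102 - -1155\right)^{2} = \left(102 + 1155\right)^{2} = 1257^{2} = 1580049$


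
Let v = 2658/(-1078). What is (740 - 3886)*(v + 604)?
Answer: -92728922/49 ≈ -1.8924e+6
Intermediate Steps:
v = -1329/539 (v = 2658*(-1/1078) = -1329/539 ≈ -2.4657)
(740 - 3886)*(v + 604) = (740 - 3886)*(-1329/539 + 604) = -3146*324227/539 = -92728922/49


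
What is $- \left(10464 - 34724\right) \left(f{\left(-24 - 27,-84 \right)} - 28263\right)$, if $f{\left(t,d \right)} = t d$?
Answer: $-581730540$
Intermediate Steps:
$f{\left(t,d \right)} = d t$
$- \left(10464 - 34724\right) \left(f{\left(-24 - 27,-84 \right)} - 28263\right) = - \left(10464 - 34724\right) \left(- 84 \left(-24 - 27\right) - 28263\right) = - \left(-24260\right) \left(\left(-84\right) \left(-51\right) - 28263\right) = - \left(-24260\right) \left(4284 - 28263\right) = - \left(-24260\right) \left(-23979\right) = \left(-1\right) 581730540 = -581730540$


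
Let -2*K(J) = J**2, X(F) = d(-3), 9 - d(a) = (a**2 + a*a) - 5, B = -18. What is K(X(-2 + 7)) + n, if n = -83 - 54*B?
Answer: 881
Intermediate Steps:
d(a) = 14 - 2*a**2 (d(a) = 9 - ((a**2 + a*a) - 5) = 9 - ((a**2 + a**2) - 5) = 9 - (2*a**2 - 5) = 9 - (-5 + 2*a**2) = 9 + (5 - 2*a**2) = 14 - 2*a**2)
X(F) = -4 (X(F) = 14 - 2*(-3)**2 = 14 - 2*9 = 14 - 18 = -4)
K(J) = -J**2/2
n = 889 (n = -83 - 54*(-18) = -83 + 972 = 889)
K(X(-2 + 7)) + n = -1/2*(-4)**2 + 889 = -1/2*16 + 889 = -8 + 889 = 881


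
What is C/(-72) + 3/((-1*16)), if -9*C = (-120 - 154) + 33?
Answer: -725/1296 ≈ -0.55941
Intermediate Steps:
C = 241/9 (C = -((-120 - 154) + 33)/9 = -(-274 + 33)/9 = -⅑*(-241) = 241/9 ≈ 26.778)
C/(-72) + 3/((-1*16)) = (241/9)/(-72) + 3/((-1*16)) = (241/9)*(-1/72) + 3/(-16) = -241/648 + 3*(-1/16) = -241/648 - 3/16 = -725/1296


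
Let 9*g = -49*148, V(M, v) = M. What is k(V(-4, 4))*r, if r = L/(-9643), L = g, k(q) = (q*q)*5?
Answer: 580160/86787 ≈ 6.6849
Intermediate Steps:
k(q) = 5*q² (k(q) = q²*5 = 5*q²)
g = -7252/9 (g = (-49*148)/9 = (⅑)*(-7252) = -7252/9 ≈ -805.78)
L = -7252/9 ≈ -805.78
r = 7252/86787 (r = -7252/9/(-9643) = -7252/9*(-1/9643) = 7252/86787 ≈ 0.083561)
k(V(-4, 4))*r = (5*(-4)²)*(7252/86787) = (5*16)*(7252/86787) = 80*(7252/86787) = 580160/86787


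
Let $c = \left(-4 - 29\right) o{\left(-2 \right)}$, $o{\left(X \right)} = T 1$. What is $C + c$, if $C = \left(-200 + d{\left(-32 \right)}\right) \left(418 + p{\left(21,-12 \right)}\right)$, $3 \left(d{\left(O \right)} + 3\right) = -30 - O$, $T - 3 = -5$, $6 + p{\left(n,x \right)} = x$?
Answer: $- \frac{242602}{3} \approx -80867.0$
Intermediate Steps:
$p{\left(n,x \right)} = -6 + x$
$T = -2$ ($T = 3 - 5 = -2$)
$d{\left(O \right)} = -13 - \frac{O}{3}$ ($d{\left(O \right)} = -3 + \frac{-30 - O}{3} = -3 - \left(10 + \frac{O}{3}\right) = -13 - \frac{O}{3}$)
$o{\left(X \right)} = -2$ ($o{\left(X \right)} = \left(-2\right) 1 = -2$)
$C = - \frac{242800}{3}$ ($C = \left(-200 - \frac{7}{3}\right) \left(418 - 18\right) = \left(-200 + \left(-13 + \frac{32}{3}\right)\right) \left(418 - 18\right) = \left(-200 - \frac{7}{3}\right) 400 = \left(- \frac{607}{3}\right) 400 = - \frac{242800}{3} \approx -80933.0$)
$c = 66$ ($c = \left(-4 - 29\right) \left(-2\right) = \left(-33\right) \left(-2\right) = 66$)
$C + c = - \frac{242800}{3} + 66 = - \frac{242602}{3}$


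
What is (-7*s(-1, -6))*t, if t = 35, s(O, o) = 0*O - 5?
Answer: 1225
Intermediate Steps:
s(O, o) = -5 (s(O, o) = 0 - 5 = -5)
(-7*s(-1, -6))*t = -7*(-5)*35 = 35*35 = 1225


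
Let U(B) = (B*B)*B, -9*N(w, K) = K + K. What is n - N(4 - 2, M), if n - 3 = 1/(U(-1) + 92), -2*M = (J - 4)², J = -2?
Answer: -90/91 ≈ -0.98901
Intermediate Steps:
M = -18 (M = -(-2 - 4)²/2 = -½*(-6)² = -½*36 = -18)
N(w, K) = -2*K/9 (N(w, K) = -(K + K)/9 = -2*K/9)
U(B) = B³ (U(B) = B²*B = B³)
n = 274/91 (n = 3 + 1/((-1)³ + 92) = 3 + 1/(-1 + 92) = 3 + 1/91 = 274/91 ≈ 3.0110)
n - N(4 - 2, M) = 274/91 - (-2)*(-18)/9 = 274/91 - 1*4 = 274/91 - 4 = -90/91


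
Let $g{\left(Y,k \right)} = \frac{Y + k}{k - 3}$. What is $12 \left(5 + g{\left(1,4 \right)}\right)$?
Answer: $120$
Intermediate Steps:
$g{\left(Y,k \right)} = \frac{Y + k}{-3 + k}$
$12 \left(5 + g{\left(1,4 \right)}\right) = 12 \left(5 + \frac{1 + 4}{-3 + 4}\right) = 12 \left(5 + 1^{-1} \cdot 5\right) = 12 \left(5 + 1 \cdot 5\right) = 12 \left(5 + 5\right) = 12 \cdot 10 = 120$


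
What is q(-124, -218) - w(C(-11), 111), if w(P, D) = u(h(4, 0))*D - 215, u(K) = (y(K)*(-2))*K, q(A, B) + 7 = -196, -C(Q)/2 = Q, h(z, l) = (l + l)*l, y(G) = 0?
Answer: 12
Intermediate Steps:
h(z, l) = 2*l**2 (h(z, l) = (2*l)*l = 2*l**2)
C(Q) = -2*Q
q(A, B) = -203 (q(A, B) = -7 - 196 = -203)
u(K) = 0 (u(K) = (0*(-2))*K = 0*K = 0)
w(P, D) = -215 (w(P, D) = 0*D - 215 = 0 - 215 = -215)
q(-124, -218) - w(C(-11), 111) = -203 - 1*(-215) = -203 + 215 = 12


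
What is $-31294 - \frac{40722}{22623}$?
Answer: $- \frac{236001628}{7541} \approx -31296.0$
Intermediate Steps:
$-31294 - \frac{40722}{22623} = -31294 - 40722 \cdot \frac{1}{22623} = -31294 - \frac{13574}{7541} = - \frac{236001628}{7541}$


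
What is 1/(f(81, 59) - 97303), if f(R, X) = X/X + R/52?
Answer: -52/5059623 ≈ -1.0277e-5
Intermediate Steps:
f(R, X) = 1 + R/52 (f(R, X) = 1 + R*(1/52) = 1 + R/52)
1/(f(81, 59) - 97303) = 1/((1 + (1/52)*81) - 97303) = 1/((1 + 81/52) - 97303) = 1/(133/52 - 97303) = 1/(-5059623/52) = -52/5059623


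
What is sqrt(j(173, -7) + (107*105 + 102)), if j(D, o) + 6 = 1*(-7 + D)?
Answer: sqrt(11497) ≈ 107.22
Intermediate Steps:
j(D, o) = -13 + D (j(D, o) = -6 + 1*(-7 + D) = -6 + (-7 + D) = -13 + D)
sqrt(j(173, -7) + (107*105 + 102)) = sqrt((-13 + 173) + (107*105 + 102)) = sqrt(160 + (11235 + 102)) = sqrt(160 + 11337) = sqrt(11497)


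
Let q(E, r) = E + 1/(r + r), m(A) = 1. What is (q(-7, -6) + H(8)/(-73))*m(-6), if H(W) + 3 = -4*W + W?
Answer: -5881/876 ≈ -6.7135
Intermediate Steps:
H(W) = -3 - 3*W (H(W) = -3 + (-4*W + W) = -3 - 3*W)
q(E, r) = E + 1/(2*r)
(q(-7, -6) + H(8)/(-73))*m(-6) = ((-7 + (½)/(-6)) + (-3 - 3*8)/(-73))*1 = ((-7 + (½)*(-⅙)) + (-3 - 24)*(-1/73))*1 = ((-7 - 1/12) - 27*(-1/73))*1 = (-85/12 + 27/73)*1 = -5881/876*1 = -5881/876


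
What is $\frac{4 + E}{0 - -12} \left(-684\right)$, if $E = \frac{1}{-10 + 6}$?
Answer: $- \frac{855}{4} \approx -213.75$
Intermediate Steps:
$E = - \frac{1}{4}$ ($E = \frac{1}{-4} = - \frac{1}{4} \approx -0.25$)
$\frac{4 + E}{0 - -12} \left(-684\right) = \frac{4 - \frac{1}{4}}{0 - -12} \left(-684\right) = \frac{15}{4 \left(0 + 12\right)} \left(-684\right) = \frac{15}{4 \cdot 12} \left(-684\right) = \frac{15}{4} \cdot \frac{1}{12} \left(-684\right) = \frac{5}{16} \left(-684\right) = - \frac{855}{4}$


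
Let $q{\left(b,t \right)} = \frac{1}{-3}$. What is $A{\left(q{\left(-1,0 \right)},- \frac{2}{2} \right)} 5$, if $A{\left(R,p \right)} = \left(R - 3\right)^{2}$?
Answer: $\frac{500}{9} \approx 55.556$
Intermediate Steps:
$q{\left(b,t \right)} = - \frac{1}{3}$
$A{\left(R,p \right)} = \left(-3 + R\right)^{2}$
$A{\left(q{\left(-1,0 \right)},- \frac{2}{2} \right)} 5 = \left(-3 - \frac{1}{3}\right)^{2} \cdot 5 = \left(- \frac{10}{3}\right)^{2} \cdot 5 = \frac{100}{9} \cdot 5 = \frac{500}{9}$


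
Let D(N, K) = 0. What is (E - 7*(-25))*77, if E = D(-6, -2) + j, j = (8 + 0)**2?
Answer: 18403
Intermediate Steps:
j = 64 (j = 8**2 = 64)
E = 64 (E = 0 + 64 = 64)
(E - 7*(-25))*77 = (64 - 7*(-25))*77 = (64 + 175)*77 = 239*77 = 18403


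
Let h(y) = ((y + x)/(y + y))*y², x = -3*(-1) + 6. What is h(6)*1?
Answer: 45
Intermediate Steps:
x = 9 (x = 3 + 6 = 9)
h(y) = y*(9 + y)/2 (h(y) = ((y + 9)/(y + y))*y² = ((9 + y)/((2*y)))*y² = ((9 + y)*(1/(2*y)))*y² = ((9 + y)/(2*y))*y² = y*(9 + y)/2)
h(6)*1 = ((½)*6*(9 + 6))*1 = ((½)*6*15)*1 = 45*1 = 45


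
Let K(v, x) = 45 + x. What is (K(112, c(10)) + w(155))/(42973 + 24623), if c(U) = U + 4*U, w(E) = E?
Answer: 125/33798 ≈ 0.0036984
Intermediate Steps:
c(U) = 5*U
(K(112, c(10)) + w(155))/(42973 + 24623) = ((45 + 5*10) + 155)/(42973 + 24623) = ((45 + 50) + 155)/67596 = (95 + 155)*(1/67596) = 250*(1/67596) = 125/33798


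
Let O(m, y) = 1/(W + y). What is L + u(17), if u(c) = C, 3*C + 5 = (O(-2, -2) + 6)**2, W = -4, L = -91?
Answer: -8783/108 ≈ -81.324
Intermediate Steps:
O(m, y) = 1/(-4 + y)
C = 1045/108 (C = -5/3 + (1/(-4 - 2) + 6)**2/3 = -5/3 + (1/(-6) + 6)**2/3 = -5/3 + (-1/6 + 6)**2/3 = -5/3 + (35/6)**2/3 = -5/3 + (1/3)*(1225/36) = -5/3 + 1225/108 = 1045/108 ≈ 9.6759)
u(c) = 1045/108
L + u(17) = -91 + 1045/108 = -8783/108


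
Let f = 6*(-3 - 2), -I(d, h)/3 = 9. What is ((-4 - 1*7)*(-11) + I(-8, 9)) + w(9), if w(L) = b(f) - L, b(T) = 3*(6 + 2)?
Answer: 109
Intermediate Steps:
I(d, h) = -27 (I(d, h) = -3*9 = -27)
f = -30 (f = 6*(-5) = -30)
b(T) = 24 (b(T) = 3*8 = 24)
w(L) = 24 - L
((-4 - 1*7)*(-11) + I(-8, 9)) + w(9) = ((-4 - 1*7)*(-11) - 27) + (24 - 1*9) = ((-4 - 7)*(-11) - 27) + (24 - 9) = (-11*(-11) - 27) + 15 = (121 - 27) + 15 = 94 + 15 = 109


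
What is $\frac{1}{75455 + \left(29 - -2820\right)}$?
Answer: $\frac{1}{78304} \approx 1.2771 \cdot 10^{-5}$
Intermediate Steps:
$\frac{1}{75455 + \left(29 - -2820\right)} = \frac{1}{75455 + \left(29 + 2820\right)} = \frac{1}{75455 + 2849} = \frac{1}{78304}$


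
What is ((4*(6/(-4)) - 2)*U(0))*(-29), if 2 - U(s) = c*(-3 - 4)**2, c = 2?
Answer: -22272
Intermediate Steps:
U(s) = -96 (U(s) = 2 - 2*(-3 - 4)**2 = 2 - 2*(-7)**2 = 2 - 2*49 = 2 - 1*98 = 2 - 98 = -96)
((4*(6/(-4)) - 2)*U(0))*(-29) = ((4*(6/(-4)) - 2)*(-96))*(-29) = ((4*(6*(-1/4)) - 2)*(-96))*(-29) = ((4*(-3/2) - 2)*(-96))*(-29) = ((-6 - 2)*(-96))*(-29) = -8*(-96)*(-29) = 768*(-29) = -22272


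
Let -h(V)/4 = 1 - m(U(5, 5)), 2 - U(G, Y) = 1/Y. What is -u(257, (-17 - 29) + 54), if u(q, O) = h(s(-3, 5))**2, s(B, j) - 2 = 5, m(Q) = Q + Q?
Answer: -2704/25 ≈ -108.16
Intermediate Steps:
U(G, Y) = 2 - 1/Y
m(Q) = 2*Q
s(B, j) = 7 (s(B, j) = 2 + 5 = 7)
h(V) = 52/5 (h(V) = -4*(1 - 2*(2 - 1/5)) = -4*(1 - 2*9/5) = -4*(1 - 1*18/5) = -4*(1 - 18/5) = -4*(-13/5) = 52/5)
u(q, O) = 2704/25 (u(q, O) = (52/5)**2 = 2704/25)
-u(257, (-17 - 29) + 54) = -1*2704/25 = -2704/25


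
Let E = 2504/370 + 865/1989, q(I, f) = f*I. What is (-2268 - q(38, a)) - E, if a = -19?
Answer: -571524143/367965 ≈ -1553.2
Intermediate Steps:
q(I, f) = I*f
E = 2650253/367965 (E = 2504*(1/370) + 865*(1/1989) = 1252/185 + 865/1989 = 2650253/367965 ≈ 7.2025)
(-2268 - q(38, a)) - E = (-2268 - 38*(-19)) - 1*2650253/367965 = (-2268 - 1*(-722)) - 2650253/367965 = (-2268 + 722) - 2650253/367965 = -1546 - 2650253/367965 = -571524143/367965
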